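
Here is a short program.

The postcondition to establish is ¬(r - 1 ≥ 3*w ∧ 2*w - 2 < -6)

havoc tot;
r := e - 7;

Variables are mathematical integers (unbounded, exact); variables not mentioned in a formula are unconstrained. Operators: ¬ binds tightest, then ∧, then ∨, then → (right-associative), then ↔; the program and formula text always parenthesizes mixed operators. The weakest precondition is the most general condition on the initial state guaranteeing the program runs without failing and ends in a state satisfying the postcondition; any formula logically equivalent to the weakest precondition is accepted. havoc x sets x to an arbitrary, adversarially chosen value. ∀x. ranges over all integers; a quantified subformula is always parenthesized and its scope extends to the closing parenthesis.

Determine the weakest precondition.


Working backward. After the program, the postcondition ¬(r - 1 ≥ 3*w ∧ 2*w - 2 < -6) must hold; in canonical form it is ¬(r ≥ 3*w + 1 ∧ 2*w < -4).
Before r := e - 7: ¬(e ≥ 3*w + 8 ∧ 2*w < -4)
Before havoc tot: ¬(e ≥ 3*w + 8 ∧ 2*w < -4)
Answer: WP = ¬(e ≥ 3*w + 8 ∧ 2*w < -4)


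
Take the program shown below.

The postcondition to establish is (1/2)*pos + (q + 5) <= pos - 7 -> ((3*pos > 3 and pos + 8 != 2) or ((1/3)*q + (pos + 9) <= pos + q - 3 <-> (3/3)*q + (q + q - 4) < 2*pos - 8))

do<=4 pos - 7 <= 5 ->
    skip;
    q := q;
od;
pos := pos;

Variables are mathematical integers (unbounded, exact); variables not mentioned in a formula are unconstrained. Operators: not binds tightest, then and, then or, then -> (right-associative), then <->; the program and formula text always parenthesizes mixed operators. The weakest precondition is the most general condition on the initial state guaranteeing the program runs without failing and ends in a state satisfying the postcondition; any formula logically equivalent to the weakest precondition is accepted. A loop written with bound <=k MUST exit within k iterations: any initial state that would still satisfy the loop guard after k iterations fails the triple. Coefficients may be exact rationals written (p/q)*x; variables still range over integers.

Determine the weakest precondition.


Working backward. After the program, the postcondition (1/2)*pos + (q + 5) <= pos - 7 -> ((3*pos > 3 and pos + 8 != 2) or ((1/3)*q + (pos + 9) <= pos + q - 3 <-> (3/3)*q + (q + q - 4) < 2*pos - 8)) must hold; in canonical form it is q <= (1/2)*pos - 12 -> ((3*pos > 3 and pos != -6) or ((2/3)*q >= 12 <-> 3*q < 2*pos - 4)).
Before pos := pos: q <= (1/2)*pos - 12 -> ((3*pos > 3 and pos != -6) or ((2/3)*q >= 12 <-> 3*q < 2*pos - 4))
Before the loop (bound <=4), unroll the exhaustion recursion (WP_0 = exit-now case; WP_j = one more guarded iteration, up to j = 4):
  WP_0: (not (pos <= 12)) and (q <= (1/2)*pos - 12 -> ((3*pos > 3 and pos != -6) or ((2/3)*q >= 12 <-> 3*q < 2*pos - 4)))
  WP_1: (pos <= 12 -> ((not (pos <= 12)) and (q <= (1/2)*pos - 12 -> ((3*pos > 3 and pos != -6) or ((2/3)*q >= 12 <-> 3*q < 2*pos - 4))))) and ((not (pos <= 12)) -> (q <= (1/2)*pos - 12 -> ((3*pos > 3 and pos != -6) or ((2/3)*q >= 12 <-> 3*q < 2*pos - 4))))
  WP_2: (pos <= 12 -> ((pos <= 12 -> ((not (pos <= 12)) and (q <= (1/2)*pos - 12 -> ((3*pos > 3 and pos != -6) or ((2/3)*q >= 12 <-> 3*q < 2*pos - 4))))) and ((not (pos <= 12)) -> (q <= (1/2)*pos - 12 -> ((3*pos > 3 and pos != -6) or ((2/3)*q >= 12 <-> 3*q < 2*pos - 4)))))) and ((not (pos <= 12)) -> (q <= (1/2)*pos - 12 -> ((3*pos > 3 and pos != -6) or ((2/3)*q >= 12 <-> 3*q < 2*pos - 4))))
  WP_3: (pos <= 12 -> ((pos <= 12 -> ((pos <= 12 -> ((not (pos <= 12)) and (q <= (1/2)*pos - 12 -> ((3*pos > 3 and pos != -6) or ((2/3)*q >= 12 <-> 3*q < 2*pos - 4))))) and ((not (pos <= 12)) -> (q <= (1/2)*pos - 12 -> ((3*pos > 3 and pos != -6) or ((2/3)*q >= 12 <-> 3*q < 2*pos - 4)))))) and ((not (pos <= 12)) -> (q <= (1/2)*pos - 12 -> ((3*pos > 3 and pos != -6) or ((2/3)*q >= 12 <-> 3*q < 2*pos - 4)))))) and ((not (pos <= 12)) -> (q <= (1/2)*pos - 12 -> ((3*pos > 3 and pos != -6) or ((2/3)*q >= 12 <-> 3*q < 2*pos - 4))))
  WP_4: (pos <= 12 -> ((pos <= 12 -> ((pos <= 12 -> ((pos <= 12 -> ((not (pos <= 12)) and (q <= (1/2)*pos - 12 -> ((3*pos > 3 and pos != -6) or ((2/3)*q >= 12 <-> 3*q < 2*pos - 4))))) and ((not (pos <= 12)) -> (q <= (1/2)*pos - 12 -> ((3*pos > 3 and pos != -6) or ((2/3)*q >= 12 <-> 3*q < 2*pos - 4)))))) and ((not (pos <= 12)) -> (q <= (1/2)*pos - 12 -> ((3*pos > 3 and pos != -6) or ((2/3)*q >= 12 <-> 3*q < 2*pos - 4)))))) and ((not (pos <= 12)) -> (q <= (1/2)*pos - 12 -> ((3*pos > 3 and pos != -6) or ((2/3)*q >= 12 <-> 3*q < 2*pos - 4)))))) and ((not (pos <= 12)) -> (q <= (1/2)*pos - 12 -> ((3*pos > 3 and pos != -6) or ((2/3)*q >= 12 <-> 3*q < 2*pos - 4))))
So before the loop: (pos <= 12 -> ((pos <= 12 -> ((pos <= 12 -> ((pos <= 12 -> ((not (pos <= 12)) and (q <= (1/2)*pos - 12 -> ((3*pos > 3 and pos != -6) or ((2/3)*q >= 12 <-> 3*q < 2*pos - 4))))) and ((not (pos <= 12)) -> (q <= (1/2)*pos - 12 -> ((3*pos > 3 and pos != -6) or ((2/3)*q >= 12 <-> 3*q < 2*pos - 4)))))) and ((not (pos <= 12)) -> (q <= (1/2)*pos - 12 -> ((3*pos > 3 and pos != -6) or ((2/3)*q >= 12 <-> 3*q < 2*pos - 4)))))) and ((not (pos <= 12)) -> (q <= (1/2)*pos - 12 -> ((3*pos > 3 and pos != -6) or ((2/3)*q >= 12 <-> 3*q < 2*pos - 4)))))) and ((not (pos <= 12)) -> (q <= (1/2)*pos - 12 -> ((3*pos > 3 and pos != -6) or ((2/3)*q >= 12 <-> 3*q < 2*pos - 4))))
Answer: WP = (pos <= 12 -> ((pos <= 12 -> ((pos <= 12 -> ((pos <= 12 -> ((not (pos <= 12)) and (q <= (1/2)*pos - 12 -> ((3*pos > 3 and pos != -6) or ((2/3)*q >= 12 <-> 3*q < 2*pos - 4))))) and ((not (pos <= 12)) -> (q <= (1/2)*pos - 12 -> ((3*pos > 3 and pos != -6) or ((2/3)*q >= 12 <-> 3*q < 2*pos - 4)))))) and ((not (pos <= 12)) -> (q <= (1/2)*pos - 12 -> ((3*pos > 3 and pos != -6) or ((2/3)*q >= 12 <-> 3*q < 2*pos - 4)))))) and ((not (pos <= 12)) -> (q <= (1/2)*pos - 12 -> ((3*pos > 3 and pos != -6) or ((2/3)*q >= 12 <-> 3*q < 2*pos - 4)))))) and ((not (pos <= 12)) -> (q <= (1/2)*pos - 12 -> ((3*pos > 3 and pos != -6) or ((2/3)*q >= 12 <-> 3*q < 2*pos - 4))))


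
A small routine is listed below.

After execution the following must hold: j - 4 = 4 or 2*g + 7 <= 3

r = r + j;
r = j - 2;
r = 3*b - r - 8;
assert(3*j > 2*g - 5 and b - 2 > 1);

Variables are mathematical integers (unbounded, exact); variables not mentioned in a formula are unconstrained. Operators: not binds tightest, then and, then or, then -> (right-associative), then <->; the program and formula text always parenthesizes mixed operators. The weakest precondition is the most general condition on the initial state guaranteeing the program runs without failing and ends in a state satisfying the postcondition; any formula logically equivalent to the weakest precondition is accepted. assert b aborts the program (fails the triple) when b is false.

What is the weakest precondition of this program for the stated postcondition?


Working backward. After the program, the postcondition j - 4 = 4 or 2*g + 7 <= 3 must hold; in canonical form it is j = 8 or 2*g <= -4.
Before assert 3*j > 2*g - 5 and b - 2 > 1: 3*j > 2*g - 5 and b > 3 and (j = 8 or 2*g <= -4)
Before r := 3*b - r - 8: 3*j > 2*g - 5 and b > 3 and (j = 8 or 2*g <= -4)
Before r := j - 2: 3*j > 2*g - 5 and b > 3 and (j = 8 or 2*g <= -4)
Before r := r + j: 3*j > 2*g - 5 and b > 3 and (j = 8 or 2*g <= -4)
Answer: WP = 3*j > 2*g - 5 and b > 3 and (j = 8 or 2*g <= -4)


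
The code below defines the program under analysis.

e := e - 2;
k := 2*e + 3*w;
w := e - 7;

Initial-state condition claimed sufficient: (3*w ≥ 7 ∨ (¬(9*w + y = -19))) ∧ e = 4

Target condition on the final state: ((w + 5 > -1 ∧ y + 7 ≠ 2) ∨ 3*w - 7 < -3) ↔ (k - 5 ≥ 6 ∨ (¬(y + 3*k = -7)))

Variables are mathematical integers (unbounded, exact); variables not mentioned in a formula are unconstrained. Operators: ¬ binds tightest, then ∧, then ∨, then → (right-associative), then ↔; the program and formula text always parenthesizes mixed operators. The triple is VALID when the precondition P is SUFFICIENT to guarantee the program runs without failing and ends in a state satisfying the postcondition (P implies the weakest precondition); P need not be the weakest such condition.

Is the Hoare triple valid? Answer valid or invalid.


Working backward. After the program, the postcondition ((w + 5 > -1 ∧ y + 7 ≠ 2) ∨ 3*w - 7 < -3) ↔ (k - 5 ≥ 6 ∨ (¬(y + 3*k = -7))) must hold; in canonical form it is ((w > -6 ∧ y ≠ -5) ∨ 3*w < 4) ↔ (k ≥ 11 ∨ (¬(3*k + y = -7))).
Before w := e - 7: ((e > 1 ∧ y ≠ -5) ∨ 3*e < 25) ↔ (k ≥ 11 ∨ (¬(3*k + y = -7)))
Before k := 2*e + 3*w: ((e > 1 ∧ y ≠ -5) ∨ 3*e < 25) ↔ (2*e + 3*w ≥ 11 ∨ (¬(6*e + 9*w + y = -7)))
Before e := e - 2: ((e > 3 ∧ y ≠ -5) ∨ 3*e < 31) ↔ (2*e + 3*w ≥ 15 ∨ (¬(6*e + 9*w + y = 5)))
The weakest precondition is ((e > 3 ∧ y ≠ -5) ∨ 3*e < 31) ↔ (2*e + 3*w ≥ 15 ∨ (¬(6*e + 9*w + y = 5))).
Check whether (3*w ≥ 7 ∨ (¬(9*w + y = -19))) ∧ e = 4 implies it.
Every state satisfying the precondition satisfies the weakest precondition: the implication holds.
Answer: valid


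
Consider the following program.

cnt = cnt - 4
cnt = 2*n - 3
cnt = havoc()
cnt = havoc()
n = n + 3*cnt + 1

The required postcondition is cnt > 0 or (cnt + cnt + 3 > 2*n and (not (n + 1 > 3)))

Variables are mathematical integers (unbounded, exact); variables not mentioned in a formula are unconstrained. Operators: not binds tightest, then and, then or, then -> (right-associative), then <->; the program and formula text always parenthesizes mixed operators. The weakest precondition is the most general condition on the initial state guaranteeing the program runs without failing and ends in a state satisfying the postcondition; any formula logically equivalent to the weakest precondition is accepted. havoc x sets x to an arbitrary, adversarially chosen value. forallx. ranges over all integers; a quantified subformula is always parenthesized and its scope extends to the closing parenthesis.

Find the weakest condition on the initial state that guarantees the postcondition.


Working backward. After the program, the postcondition cnt > 0 or (cnt + cnt + 3 > 2*n and (not (n + 1 > 3))) must hold; in canonical form it is cnt > 0 or (2*cnt > 2*n - 3 and (not (n > 2))).
Before n := n + 3*cnt + 1: cnt > 0 or (4*cnt + 2*n < 1 and (not (3*cnt + n > 1)))
Before havoc cnt: forall cnt_1. (cnt_1 > 0 or (4*cnt_1 + 2*n < 1 and (not (3*cnt_1 + n > 1))))
Before havoc cnt: forall cnt_1. (cnt_1 > 0 or (4*cnt_1 + 2*n < 1 and (not (3*cnt_1 + n > 1))))
Before cnt := 2*n - 3: forall cnt_1. (cnt_1 > 0 or (4*cnt_1 + 2*n < 1 and (not (3*cnt_1 + n > 1))))
Before cnt := cnt - 4: forall cnt_1. (cnt_1 > 0 or (4*cnt_1 + 2*n < 1 and (not (3*cnt_1 + n > 1))))
Answer: WP = forall cnt_1. (cnt_1 > 0 or (4*cnt_1 + 2*n < 1 and (not (3*cnt_1 + n > 1))))


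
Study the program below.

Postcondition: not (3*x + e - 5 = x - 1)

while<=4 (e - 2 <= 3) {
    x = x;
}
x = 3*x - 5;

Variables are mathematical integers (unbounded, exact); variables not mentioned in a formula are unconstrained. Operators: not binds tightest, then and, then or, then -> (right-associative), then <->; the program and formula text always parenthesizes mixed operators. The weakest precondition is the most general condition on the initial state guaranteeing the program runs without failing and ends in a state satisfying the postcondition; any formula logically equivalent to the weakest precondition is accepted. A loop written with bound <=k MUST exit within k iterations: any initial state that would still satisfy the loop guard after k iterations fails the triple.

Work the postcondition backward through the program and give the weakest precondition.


Working backward. After the program, the postcondition not (3*x + e - 5 = x - 1) must hold; in canonical form it is not (e + 2*x = 4).
Before x := 3*x - 5: not (e + 6*x = 14)
Before the loop (bound <=4), unroll the exhaustion recursion (WP_0 = exit-now case; WP_j = one more guarded iteration, up to j = 4):
  WP_0: (not (e <= 5)) and (not (e + 6*x = 14))
  WP_1: (e <= 5 -> ((not (e <= 5)) and (not (e + 6*x = 14)))) and ((not (e <= 5)) -> (not (e + 6*x = 14)))
  WP_2: (e <= 5 -> ((e <= 5 -> ((not (e <= 5)) and (not (e + 6*x = 14)))) and ((not (e <= 5)) -> (not (e + 6*x = 14))))) and ((not (e <= 5)) -> (not (e + 6*x = 14)))
  WP_3: (e <= 5 -> ((e <= 5 -> ((e <= 5 -> ((not (e <= 5)) and (not (e + 6*x = 14)))) and ((not (e <= 5)) -> (not (e + 6*x = 14))))) and ((not (e <= 5)) -> (not (e + 6*x = 14))))) and ((not (e <= 5)) -> (not (e + 6*x = 14)))
  WP_4: (e <= 5 -> ((e <= 5 -> ((e <= 5 -> ((e <= 5 -> ((not (e <= 5)) and (not (e + 6*x = 14)))) and ((not (e <= 5)) -> (not (e + 6*x = 14))))) and ((not (e <= 5)) -> (not (e + 6*x = 14))))) and ((not (e <= 5)) -> (not (e + 6*x = 14))))) and ((not (e <= 5)) -> (not (e + 6*x = 14)))
So before the loop: (e <= 5 -> ((e <= 5 -> ((e <= 5 -> ((e <= 5 -> ((not (e <= 5)) and (not (e + 6*x = 14)))) and ((not (e <= 5)) -> (not (e + 6*x = 14))))) and ((not (e <= 5)) -> (not (e + 6*x = 14))))) and ((not (e <= 5)) -> (not (e + 6*x = 14))))) and ((not (e <= 5)) -> (not (e + 6*x = 14)))
Answer: WP = (e <= 5 -> ((e <= 5 -> ((e <= 5 -> ((e <= 5 -> ((not (e <= 5)) and (not (e + 6*x = 14)))) and ((not (e <= 5)) -> (not (e + 6*x = 14))))) and ((not (e <= 5)) -> (not (e + 6*x = 14))))) and ((not (e <= 5)) -> (not (e + 6*x = 14))))) and ((not (e <= 5)) -> (not (e + 6*x = 14)))


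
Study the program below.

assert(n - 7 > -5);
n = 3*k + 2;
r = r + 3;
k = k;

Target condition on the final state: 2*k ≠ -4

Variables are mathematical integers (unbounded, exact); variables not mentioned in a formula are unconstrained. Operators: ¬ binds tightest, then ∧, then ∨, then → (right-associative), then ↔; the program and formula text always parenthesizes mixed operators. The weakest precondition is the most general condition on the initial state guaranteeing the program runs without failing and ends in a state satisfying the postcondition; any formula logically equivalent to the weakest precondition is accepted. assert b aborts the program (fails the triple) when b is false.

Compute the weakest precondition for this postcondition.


Working backward. After the program, 2*k ≠ -4 must hold.
Before k := k: 2*k ≠ -4
Before r := r + 3: 2*k ≠ -4
Before n := 3*k + 2: 2*k ≠ -4
Before assert n - 7 > -5: n > 2 ∧ 2*k ≠ -4
Answer: WP = n > 2 ∧ 2*k ≠ -4


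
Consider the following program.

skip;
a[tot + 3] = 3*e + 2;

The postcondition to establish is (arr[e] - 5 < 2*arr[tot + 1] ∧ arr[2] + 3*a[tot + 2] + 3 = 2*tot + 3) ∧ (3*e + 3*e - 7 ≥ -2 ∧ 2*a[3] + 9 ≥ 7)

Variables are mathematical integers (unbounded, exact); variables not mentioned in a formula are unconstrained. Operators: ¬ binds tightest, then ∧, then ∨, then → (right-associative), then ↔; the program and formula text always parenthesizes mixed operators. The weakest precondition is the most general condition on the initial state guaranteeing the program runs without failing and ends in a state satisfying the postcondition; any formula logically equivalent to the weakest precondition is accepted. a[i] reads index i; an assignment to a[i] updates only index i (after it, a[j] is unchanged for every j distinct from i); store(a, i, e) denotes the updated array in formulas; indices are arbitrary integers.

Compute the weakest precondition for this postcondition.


Working backward. After the program, the postcondition (arr[e] - 5 < 2*arr[tot + 1] ∧ arr[2] + 3*a[tot + 2] + 3 = 2*tot + 3) ∧ (3*e + 3*e - 7 ≥ -2 ∧ 2*a[3] + 9 ≥ 7) must hold; in canonical form it is arr[e] < 2*arr[tot + 1] + 5 ∧ 3*a[tot + 2] + arr[2] = 2*tot ∧ 6*e ≥ 5 ∧ 2*a[3] ≥ -2.
Before a[tot + 3] := 3*e + 2: arr[e] < 2*arr[tot + 1] + 5 ∧ arr[2] + 3*store(a, tot + 3, 3*e + 2)[tot + 2] = 2*tot ∧ 6*e ≥ 5 ∧ 2*store(a, tot + 3, 3*e + 2)[3] ≥ -2
Before skip: arr[e] < 2*arr[tot + 1] + 5 ∧ arr[2] + 3*store(a, tot + 3, 3*e + 2)[tot + 2] = 2*tot ∧ 6*e ≥ 5 ∧ 2*store(a, tot + 3, 3*e + 2)[3] ≥ -2
Answer: WP = arr[e] < 2*arr[tot + 1] + 5 ∧ arr[2] + 3*store(a, tot + 3, 3*e + 2)[tot + 2] = 2*tot ∧ 6*e ≥ 5 ∧ 2*store(a, tot + 3, 3*e + 2)[3] ≥ -2


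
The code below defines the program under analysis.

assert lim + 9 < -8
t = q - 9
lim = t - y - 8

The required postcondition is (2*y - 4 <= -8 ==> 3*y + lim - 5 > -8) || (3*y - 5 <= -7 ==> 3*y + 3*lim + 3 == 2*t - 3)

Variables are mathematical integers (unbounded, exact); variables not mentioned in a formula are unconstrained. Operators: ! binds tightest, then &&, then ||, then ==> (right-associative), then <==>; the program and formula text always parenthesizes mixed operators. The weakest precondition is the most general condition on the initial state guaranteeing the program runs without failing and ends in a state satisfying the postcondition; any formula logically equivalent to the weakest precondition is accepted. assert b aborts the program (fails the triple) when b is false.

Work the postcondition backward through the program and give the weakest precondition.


Working backward. After the program, the postcondition (2*y - 4 <= -8 ==> 3*y + lim - 5 > -8) || (3*y - 5 <= -7 ==> 3*y + 3*lim + 3 == 2*t - 3) must hold; in canonical form it is (2*y <= -4 ==> lim + 3*y > -3) || (3*y <= -2 ==> 3*lim + 3*y == 2*t - 6).
Before lim := t - y - 8: (2*y <= -4 ==> t + 2*y > 5) || (3*y <= -2 ==> t == 18)
Before t := q - 9: (2*y <= -4 ==> q + 2*y > 14) || (3*y <= -2 ==> q == 27)
Before assert lim + 9 < -8: lim < -17 && ((2*y <= -4 ==> q + 2*y > 14) || (3*y <= -2 ==> q == 27))
Answer: WP = lim < -17 && ((2*y <= -4 ==> q + 2*y > 14) || (3*y <= -2 ==> q == 27))


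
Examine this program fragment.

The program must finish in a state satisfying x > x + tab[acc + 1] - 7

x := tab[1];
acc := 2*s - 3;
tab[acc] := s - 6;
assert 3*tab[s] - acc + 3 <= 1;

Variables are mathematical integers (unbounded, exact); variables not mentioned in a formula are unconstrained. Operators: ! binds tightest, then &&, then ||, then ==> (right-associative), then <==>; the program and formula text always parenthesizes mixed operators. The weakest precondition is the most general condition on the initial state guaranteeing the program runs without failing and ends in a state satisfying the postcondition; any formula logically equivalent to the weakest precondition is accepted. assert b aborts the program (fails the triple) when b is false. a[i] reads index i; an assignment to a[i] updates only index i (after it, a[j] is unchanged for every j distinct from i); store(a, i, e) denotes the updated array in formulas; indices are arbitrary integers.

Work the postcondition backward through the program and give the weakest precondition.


Working backward. After the program, the postcondition x > x + tab[acc + 1] - 7 must hold; in canonical form it is tab[acc + 1] < 7.
Before assert 3*tab[s] - acc + 3 <= 1: 3*tab[s] <= acc - 2 && tab[acc + 1] < 7
Before tab[acc] := s - 6: 3*store(tab, acc, s - 6)[s] <= acc - 2 && store(tab, acc, s - 6)[acc + 1] < 7
Before acc := 2*s - 3: 3*store(tab, 2*s - 3, s - 6)[s] <= 2*s - 5 && store(tab, 2*s - 3, s - 6)[2*s - 2] < 7
Before x := tab[1]: 3*store(tab, 2*s - 3, s - 6)[s] <= 2*s - 5 && store(tab, 2*s - 3, s - 6)[2*s - 2] < 7
Answer: WP = 3*store(tab, 2*s - 3, s - 6)[s] <= 2*s - 5 && store(tab, 2*s - 3, s - 6)[2*s - 2] < 7


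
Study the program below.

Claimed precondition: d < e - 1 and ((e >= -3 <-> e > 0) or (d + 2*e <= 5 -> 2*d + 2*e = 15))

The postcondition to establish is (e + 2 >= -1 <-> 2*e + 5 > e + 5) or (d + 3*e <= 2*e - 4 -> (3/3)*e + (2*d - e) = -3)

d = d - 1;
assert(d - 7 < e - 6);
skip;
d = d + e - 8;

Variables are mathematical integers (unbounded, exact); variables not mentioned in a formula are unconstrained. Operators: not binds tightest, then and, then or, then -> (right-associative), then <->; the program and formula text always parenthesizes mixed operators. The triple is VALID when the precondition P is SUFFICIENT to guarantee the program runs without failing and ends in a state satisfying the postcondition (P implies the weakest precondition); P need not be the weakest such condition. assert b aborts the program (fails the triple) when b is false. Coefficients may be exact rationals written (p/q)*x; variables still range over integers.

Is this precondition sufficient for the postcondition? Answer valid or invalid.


Working backward. After the program, the postcondition (e + 2 >= -1 <-> 2*e + 5 > e + 5) or (d + 3*e <= 2*e - 4 -> (3/3)*e + (2*d - e) = -3) must hold; in canonical form it is (e >= -3 <-> e > 0) or (d + e <= -4 -> 2*d = -3).
Before d := d + e - 8: (e >= -3 <-> e > 0) or (d + 2*e <= 4 -> 2*d + 2*e = 13)
Before skip: (e >= -3 <-> e > 0) or (d + 2*e <= 4 -> 2*d + 2*e = 13)
Before assert d - 7 < e - 6: d < e + 1 and ((e >= -3 <-> e > 0) or (d + 2*e <= 4 -> 2*d + 2*e = 13))
Before d := d - 1: d < e + 2 and ((e >= -3 <-> e > 0) or (d + 2*e <= 5 -> 2*d + 2*e = 15))
The weakest precondition is d < e + 2 and ((e >= -3 <-> e > 0) or (d + 2*e <= 5 -> 2*d + 2*e = 15)).
Check whether d < e - 1 and ((e >= -3 <-> e > 0) or (d + 2*e <= 5 -> 2*d + 2*e = 15)) implies it.
Every state satisfying the precondition satisfies the weakest precondition: the implication holds.
Answer: valid


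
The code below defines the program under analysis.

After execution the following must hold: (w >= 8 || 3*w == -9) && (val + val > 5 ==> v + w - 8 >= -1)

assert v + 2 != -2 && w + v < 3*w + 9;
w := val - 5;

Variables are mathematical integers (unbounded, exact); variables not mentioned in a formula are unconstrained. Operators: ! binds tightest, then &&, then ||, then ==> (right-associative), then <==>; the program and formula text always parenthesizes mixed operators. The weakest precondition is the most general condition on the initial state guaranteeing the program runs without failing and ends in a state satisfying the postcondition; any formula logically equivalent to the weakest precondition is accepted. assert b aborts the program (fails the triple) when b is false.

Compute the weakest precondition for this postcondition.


Working backward. After the program, the postcondition (w >= 8 || 3*w == -9) && (val + val > 5 ==> v + w - 8 >= -1) must hold; in canonical form it is (w >= 8 || 3*w == -9) && (2*val > 5 ==> v + w >= 7).
Before w := val - 5: (val >= 13 || 3*val == 6) && (2*val > 5 ==> v + val >= 12)
Before assert v + 2 != -2 && w + v < 3*w + 9: v != -4 && v < 2*w + 9 && (val >= 13 || 3*val == 6) && (2*val > 5 ==> v + val >= 12)
Answer: WP = v != -4 && v < 2*w + 9 && (val >= 13 || 3*val == 6) && (2*val > 5 ==> v + val >= 12)


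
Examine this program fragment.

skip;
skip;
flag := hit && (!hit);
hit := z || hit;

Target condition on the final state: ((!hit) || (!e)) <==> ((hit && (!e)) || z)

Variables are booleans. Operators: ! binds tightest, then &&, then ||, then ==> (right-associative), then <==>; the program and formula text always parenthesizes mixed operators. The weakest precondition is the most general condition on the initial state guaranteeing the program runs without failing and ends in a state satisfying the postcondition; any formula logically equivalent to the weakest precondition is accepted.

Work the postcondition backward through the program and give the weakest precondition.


Working backward. After the program, ((!hit) || (!e)) <==> ((hit && (!e)) || z) must hold.
Before hit := z || hit: ((!(z || hit)) || (!e)) <==> (((z || hit) && (!e)) || z)
Before flag := hit && (!hit): ((!(z || hit)) || (!e)) <==> (((z || hit) && (!e)) || z)
Before skip: ((!(z || hit)) || (!e)) <==> (((z || hit) && (!e)) || z)
Before skip: ((!(z || hit)) || (!e)) <==> (((z || hit) && (!e)) || z)
Answer: WP = ((!(z || hit)) || (!e)) <==> (((z || hit) && (!e)) || z)


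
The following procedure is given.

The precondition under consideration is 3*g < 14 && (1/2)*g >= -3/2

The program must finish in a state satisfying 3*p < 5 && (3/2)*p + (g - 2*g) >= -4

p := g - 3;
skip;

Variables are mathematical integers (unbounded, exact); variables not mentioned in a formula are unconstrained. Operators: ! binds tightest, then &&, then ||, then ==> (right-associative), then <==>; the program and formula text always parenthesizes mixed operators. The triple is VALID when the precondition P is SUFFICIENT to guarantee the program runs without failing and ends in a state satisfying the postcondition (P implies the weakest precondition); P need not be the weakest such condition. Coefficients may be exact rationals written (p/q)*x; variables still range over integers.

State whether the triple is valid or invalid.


Working backward. After the program, the postcondition 3*p < 5 && (3/2)*p + (g - 2*g) >= -4 must hold; in canonical form it is 3*p < 5 && (3/2)*p >= g - 4.
Before skip: 3*p < 5 && (3/2)*p >= g - 4
Before p := g - 3: 3*g < 14 && (1/2)*g >= 1/2
The weakest precondition is 3*g < 14 && (1/2)*g >= 1/2.
Check whether 3*g < 14 && (1/2)*g >= -3/2 implies it.
Countermodel: at the initial state g = -3, the precondition holds but the weakest precondition fails.
Answer: invalid


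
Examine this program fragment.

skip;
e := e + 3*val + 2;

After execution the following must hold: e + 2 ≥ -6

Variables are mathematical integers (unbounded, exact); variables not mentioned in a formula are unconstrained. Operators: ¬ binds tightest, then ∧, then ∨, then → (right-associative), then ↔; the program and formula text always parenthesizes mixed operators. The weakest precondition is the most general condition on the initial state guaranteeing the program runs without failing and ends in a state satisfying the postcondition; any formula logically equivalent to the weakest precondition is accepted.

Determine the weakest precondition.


Working backward. After the program, the postcondition e + 2 ≥ -6 must hold; in canonical form it is e ≥ -8.
Before e := e + 3*val + 2: e + 3*val ≥ -10
Before skip: e + 3*val ≥ -10
Answer: WP = e + 3*val ≥ -10


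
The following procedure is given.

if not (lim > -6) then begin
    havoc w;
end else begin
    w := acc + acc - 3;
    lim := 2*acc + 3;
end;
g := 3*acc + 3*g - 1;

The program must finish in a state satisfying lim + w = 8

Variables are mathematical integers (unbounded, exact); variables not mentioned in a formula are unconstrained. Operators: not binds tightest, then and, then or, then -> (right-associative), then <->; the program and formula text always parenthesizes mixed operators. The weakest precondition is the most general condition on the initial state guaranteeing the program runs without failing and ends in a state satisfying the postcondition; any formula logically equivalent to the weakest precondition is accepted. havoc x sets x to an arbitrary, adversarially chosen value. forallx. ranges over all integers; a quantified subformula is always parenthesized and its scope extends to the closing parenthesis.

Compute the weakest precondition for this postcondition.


Working backward. After the program, lim + w = 8 must hold.
Before g := 3*acc + 3*g - 1: lim + w = 8
Then branch requires forall w_1. lim + w_1 = 8; else branch requires 4*acc = 8.
Before the if: ((not (lim > -6)) -> (forall w_1. lim + w_1 = 8)) and (lim > -6 -> 4*acc = 8)
Answer: WP = ((not (lim > -6)) -> (forall w_1. lim + w_1 = 8)) and (lim > -6 -> 4*acc = 8)


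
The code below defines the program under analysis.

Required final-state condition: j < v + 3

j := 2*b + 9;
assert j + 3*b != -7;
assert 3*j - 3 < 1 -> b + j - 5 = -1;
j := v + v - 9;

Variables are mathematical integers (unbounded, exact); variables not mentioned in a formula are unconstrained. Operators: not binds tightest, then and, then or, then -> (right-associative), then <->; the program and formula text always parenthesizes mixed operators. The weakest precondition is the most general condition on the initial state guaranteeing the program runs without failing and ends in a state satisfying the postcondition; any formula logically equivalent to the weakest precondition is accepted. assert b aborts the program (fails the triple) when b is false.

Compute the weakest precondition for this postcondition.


Working backward. After the program, j < v + 3 must hold.
Before j := v + v - 9: v < 12
Before assert 3*j - 3 < 1 -> b + j - 5 = -1: (3*j < 4 -> b + j = 4) and v < 12
Before assert j + 3*b != -7: 3*b + j != -7 and (3*j < 4 -> b + j = 4) and v < 12
Before j := 2*b + 9: 5*b != -16 and (6*b < -23 -> 3*b = -5) and v < 12
Answer: WP = 5*b != -16 and (6*b < -23 -> 3*b = -5) and v < 12


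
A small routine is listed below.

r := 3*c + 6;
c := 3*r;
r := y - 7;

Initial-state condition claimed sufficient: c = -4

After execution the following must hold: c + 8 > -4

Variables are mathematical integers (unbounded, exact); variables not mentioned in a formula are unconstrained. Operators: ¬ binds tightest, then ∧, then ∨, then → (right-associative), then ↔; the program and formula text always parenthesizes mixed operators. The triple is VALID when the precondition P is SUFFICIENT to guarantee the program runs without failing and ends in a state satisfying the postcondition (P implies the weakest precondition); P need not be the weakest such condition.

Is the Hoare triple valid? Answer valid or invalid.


Working backward. After the program, the postcondition c + 8 > -4 must hold; in canonical form it is c > -12.
Before r := y - 7: c > -12
Before c := 3*r: 3*r > -12
Before r := 3*c + 6: 9*c > -30
The weakest precondition is 9*c > -30.
Check whether c = -4 implies it.
Countermodel: at the initial state c = -4, the precondition holds but the weakest precondition fails.
Answer: invalid


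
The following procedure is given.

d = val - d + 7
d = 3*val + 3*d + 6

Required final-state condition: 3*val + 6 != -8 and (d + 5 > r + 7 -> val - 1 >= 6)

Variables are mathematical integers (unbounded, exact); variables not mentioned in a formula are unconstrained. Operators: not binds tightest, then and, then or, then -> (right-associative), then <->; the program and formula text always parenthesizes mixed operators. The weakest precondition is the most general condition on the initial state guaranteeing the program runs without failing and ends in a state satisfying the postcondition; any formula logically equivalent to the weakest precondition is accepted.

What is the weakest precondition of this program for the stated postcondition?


Working backward. After the program, the postcondition 3*val + 6 != -8 and (d + 5 > r + 7 -> val - 1 >= 6) must hold; in canonical form it is 3*val != -14 and (d > r + 2 -> val >= 7).
Before d := 3*val + 3*d + 6: 3*val != -14 and (3*d + 3*val > r - 4 -> val >= 7)
Before d := val - d + 7: 3*val != -14 and (6*val > 3*d + r - 25 -> val >= 7)
Answer: WP = 3*val != -14 and (6*val > 3*d + r - 25 -> val >= 7)


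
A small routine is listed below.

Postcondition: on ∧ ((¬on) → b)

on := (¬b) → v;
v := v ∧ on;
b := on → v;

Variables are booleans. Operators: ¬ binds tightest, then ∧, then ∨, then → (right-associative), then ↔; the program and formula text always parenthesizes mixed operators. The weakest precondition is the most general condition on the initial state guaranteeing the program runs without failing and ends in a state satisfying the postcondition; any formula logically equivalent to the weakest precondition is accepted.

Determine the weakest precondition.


Working backward. After the program, on ∧ ((¬on) → b) must hold.
Before b := on → v: on ∧ ((¬on) → (on → v))
Before v := v ∧ on: on ∧ ((¬on) → (on → (v ∧ on)))
Before on := (¬b) → v: ((¬b) → v) ∧ ((¬((¬b) → v)) → (((¬b) → v) → (v ∧ ((¬b) → v))))
Answer: WP = ((¬b) → v) ∧ ((¬((¬b) → v)) → (((¬b) → v) → (v ∧ ((¬b) → v))))


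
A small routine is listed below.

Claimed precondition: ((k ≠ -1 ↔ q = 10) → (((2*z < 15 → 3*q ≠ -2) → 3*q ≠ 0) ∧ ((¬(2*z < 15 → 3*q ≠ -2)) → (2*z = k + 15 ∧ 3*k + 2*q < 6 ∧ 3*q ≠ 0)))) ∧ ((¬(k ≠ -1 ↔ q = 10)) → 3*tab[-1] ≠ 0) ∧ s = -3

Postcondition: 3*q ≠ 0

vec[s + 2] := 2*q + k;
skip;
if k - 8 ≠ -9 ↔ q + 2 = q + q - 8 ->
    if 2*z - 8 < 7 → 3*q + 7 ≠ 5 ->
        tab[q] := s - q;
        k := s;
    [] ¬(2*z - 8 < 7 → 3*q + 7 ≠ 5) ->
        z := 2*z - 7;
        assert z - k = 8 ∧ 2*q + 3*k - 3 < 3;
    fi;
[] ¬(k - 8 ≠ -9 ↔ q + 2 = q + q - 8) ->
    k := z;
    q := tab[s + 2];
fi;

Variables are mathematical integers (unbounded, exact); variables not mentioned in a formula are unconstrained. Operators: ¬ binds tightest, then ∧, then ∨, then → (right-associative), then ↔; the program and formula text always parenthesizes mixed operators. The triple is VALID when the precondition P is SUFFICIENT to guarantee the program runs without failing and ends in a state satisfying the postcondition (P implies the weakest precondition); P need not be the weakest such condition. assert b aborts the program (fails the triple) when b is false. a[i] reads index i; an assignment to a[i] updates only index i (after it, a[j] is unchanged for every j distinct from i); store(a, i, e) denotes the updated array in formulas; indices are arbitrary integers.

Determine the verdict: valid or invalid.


Working backward. After the program, 3*q ≠ 0 must hold.
Then branch requires ((2*z < 15 → 3*q ≠ -2) → 3*q ≠ 0) ∧ ((¬(2*z < 15 → 3*q ≠ -2)) → (2*z = k + 15 ∧ 3*k + 2*q < 6 ∧ 3*q ≠ 0)); else branch requires 3*tab[s + 2] ≠ 0.
Before the if: ((k ≠ -1 ↔ q = 10) → (((2*z < 15 → 3*q ≠ -2) → 3*q ≠ 0) ∧ ((¬(2*z < 15 → 3*q ≠ -2)) → (2*z = k + 15 ∧ 3*k + 2*q < 6 ∧ 3*q ≠ 0)))) ∧ ((¬(k ≠ -1 ↔ q = 10)) → 3*tab[s + 2] ≠ 0)
Before skip: ((k ≠ -1 ↔ q = 10) → (((2*z < 15 → 3*q ≠ -2) → 3*q ≠ 0) ∧ ((¬(2*z < 15 → 3*q ≠ -2)) → (2*z = k + 15 ∧ 3*k + 2*q < 6 ∧ 3*q ≠ 0)))) ∧ ((¬(k ≠ -1 ↔ q = 10)) → 3*tab[s + 2] ≠ 0)
Before vec[s + 2] := 2*q + k: ((k ≠ -1 ↔ q = 10) → (((2*z < 15 → 3*q ≠ -2) → 3*q ≠ 0) ∧ ((¬(2*z < 15 → 3*q ≠ -2)) → (2*z = k + 15 ∧ 3*k + 2*q < 6 ∧ 3*q ≠ 0)))) ∧ ((¬(k ≠ -1 ↔ q = 10)) → 3*tab[s + 2] ≠ 0)
The weakest precondition is ((k ≠ -1 ↔ q = 10) → (((2*z < 15 → 3*q ≠ -2) → 3*q ≠ 0) ∧ ((¬(2*z < 15 → 3*q ≠ -2)) → (2*z = k + 15 ∧ 3*k + 2*q < 6 ∧ 3*q ≠ 0)))) ∧ ((¬(k ≠ -1 ↔ q = 10)) → 3*tab[s + 2] ≠ 0).
Check whether ((k ≠ -1 ↔ q = 10) → (((2*z < 15 → 3*q ≠ -2) → 3*q ≠ 0) ∧ ((¬(2*z < 15 → 3*q ≠ -2)) → (2*z = k + 15 ∧ 3*k + 2*q < 6 ∧ 3*q ≠ 0)))) ∧ ((¬(k ≠ -1 ↔ q = 10)) → 3*tab[-1] ≠ 0) ∧ s = -3 implies it.
Every state satisfying the precondition satisfies the weakest precondition: the implication holds.
Answer: valid


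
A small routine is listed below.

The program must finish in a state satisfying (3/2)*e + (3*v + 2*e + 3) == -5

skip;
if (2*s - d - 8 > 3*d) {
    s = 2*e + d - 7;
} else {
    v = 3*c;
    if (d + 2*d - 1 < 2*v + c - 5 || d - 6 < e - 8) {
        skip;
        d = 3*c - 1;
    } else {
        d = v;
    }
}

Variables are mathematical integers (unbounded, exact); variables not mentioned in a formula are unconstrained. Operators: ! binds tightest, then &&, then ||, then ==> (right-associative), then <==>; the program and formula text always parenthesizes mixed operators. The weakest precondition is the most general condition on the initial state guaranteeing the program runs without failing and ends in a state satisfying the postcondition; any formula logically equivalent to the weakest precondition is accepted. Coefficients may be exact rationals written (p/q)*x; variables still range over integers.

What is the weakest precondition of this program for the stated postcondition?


Working backward. After the program, the postcondition (3/2)*e + (3*v + 2*e + 3) == -5 must hold; in canonical form it is (7/2)*e + 3*v == -8.
Then branch requires (7/2)*e + 3*v == -8; else branch requires ((3*d < 7*c - 4 || d < e - 2) ==> 9*c + (7/2)*e == -8) && ((!(3*d < 7*c - 4 || d < e - 2)) ==> 9*c + (7/2)*e == -8).
Before the if: (2*s > 4*d + 8 ==> (7/2)*e + 3*v == -8) && ((!(2*s > 4*d + 8)) ==> (((3*d < 7*c - 4 || d < e - 2) ==> 9*c + (7/2)*e == -8) && ((!(3*d < 7*c - 4 || d < e - 2)) ==> 9*c + (7/2)*e == -8)))
Before skip: (2*s > 4*d + 8 ==> (7/2)*e + 3*v == -8) && ((!(2*s > 4*d + 8)) ==> (((3*d < 7*c - 4 || d < e - 2) ==> 9*c + (7/2)*e == -8) && ((!(3*d < 7*c - 4 || d < e - 2)) ==> 9*c + (7/2)*e == -8)))
Answer: WP = (2*s > 4*d + 8 ==> (7/2)*e + 3*v == -8) && ((!(2*s > 4*d + 8)) ==> (((3*d < 7*c - 4 || d < e - 2) ==> 9*c + (7/2)*e == -8) && ((!(3*d < 7*c - 4 || d < e - 2)) ==> 9*c + (7/2)*e == -8)))


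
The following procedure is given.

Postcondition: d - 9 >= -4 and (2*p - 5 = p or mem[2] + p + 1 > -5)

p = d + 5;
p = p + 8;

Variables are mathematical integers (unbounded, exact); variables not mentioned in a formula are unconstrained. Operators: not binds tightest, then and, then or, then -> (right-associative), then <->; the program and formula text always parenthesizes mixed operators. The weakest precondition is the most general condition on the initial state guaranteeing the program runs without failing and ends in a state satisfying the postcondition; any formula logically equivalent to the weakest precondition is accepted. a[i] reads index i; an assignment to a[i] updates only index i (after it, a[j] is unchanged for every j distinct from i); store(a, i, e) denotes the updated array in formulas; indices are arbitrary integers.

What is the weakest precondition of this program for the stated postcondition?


Working backward. After the program, the postcondition d - 9 >= -4 and (2*p - 5 = p or mem[2] + p + 1 > -5) must hold; in canonical form it is d >= 5 and (p = 5 or mem[2] + p > -6).
Before p := p + 8: d >= 5 and (p = -3 or mem[2] + p > -14)
Before p := d + 5: d >= 5 and (d = -8 or mem[2] + d > -19)
Answer: WP = d >= 5 and (d = -8 or mem[2] + d > -19)


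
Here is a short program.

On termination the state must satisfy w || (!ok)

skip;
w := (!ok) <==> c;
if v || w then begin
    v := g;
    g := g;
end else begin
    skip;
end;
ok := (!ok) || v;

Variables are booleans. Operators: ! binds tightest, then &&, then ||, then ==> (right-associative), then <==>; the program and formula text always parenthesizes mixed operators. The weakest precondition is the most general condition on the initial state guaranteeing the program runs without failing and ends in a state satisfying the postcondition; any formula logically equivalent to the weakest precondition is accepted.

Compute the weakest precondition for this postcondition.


Working backward. After the program, w || (!ok) must hold.
Before ok := (!ok) || v: w || (!((!ok) || v))
Then branch requires w || (!((!ok) || g)); else branch requires w || (!((!ok) || v)).
Before the if: ((v || w) ==> (w || (!((!ok) || g)))) && ((!(v || w)) ==> (w || (!((!ok) || v))))
Before w := (!ok) <==> c: ((v || ((!ok) <==> c)) ==> (((!ok) <==> c) || (!((!ok) || g)))) && ((!(v || ((!ok) <==> c))) ==> (((!ok) <==> c) || (!((!ok) || v))))
Before skip: ((v || ((!ok) <==> c)) ==> (((!ok) <==> c) || (!((!ok) || g)))) && ((!(v || ((!ok) <==> c))) ==> (((!ok) <==> c) || (!((!ok) || v))))
Answer: WP = ((v || ((!ok) <==> c)) ==> (((!ok) <==> c) || (!((!ok) || g)))) && ((!(v || ((!ok) <==> c))) ==> (((!ok) <==> c) || (!((!ok) || v))))


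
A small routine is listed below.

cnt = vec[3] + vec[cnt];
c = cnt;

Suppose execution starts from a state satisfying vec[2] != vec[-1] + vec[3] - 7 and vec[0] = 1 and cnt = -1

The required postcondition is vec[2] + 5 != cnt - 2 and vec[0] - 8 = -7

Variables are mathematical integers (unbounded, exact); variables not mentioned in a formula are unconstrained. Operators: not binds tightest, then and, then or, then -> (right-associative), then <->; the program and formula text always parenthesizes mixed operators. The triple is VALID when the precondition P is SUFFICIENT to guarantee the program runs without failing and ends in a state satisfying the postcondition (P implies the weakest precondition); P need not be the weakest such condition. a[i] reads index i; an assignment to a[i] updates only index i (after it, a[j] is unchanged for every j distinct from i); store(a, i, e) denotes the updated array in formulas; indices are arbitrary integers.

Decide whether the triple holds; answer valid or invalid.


Working backward. After the program, the postcondition vec[2] + 5 != cnt - 2 and vec[0] - 8 = -7 must hold; in canonical form it is vec[2] != cnt - 7 and vec[0] = 1.
Before c := cnt: vec[2] != cnt - 7 and vec[0] = 1
Before cnt := vec[3] + vec[cnt]: vec[2] != vec[3] + vec[cnt] - 7 and vec[0] = 1
The weakest precondition is vec[2] != vec[3] + vec[cnt] - 7 and vec[0] = 1.
Check whether vec[2] != vec[-1] + vec[3] - 7 and vec[0] = 1 and cnt = -1 implies it.
Every state satisfying the precondition satisfies the weakest precondition: the implication holds.
Answer: valid
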